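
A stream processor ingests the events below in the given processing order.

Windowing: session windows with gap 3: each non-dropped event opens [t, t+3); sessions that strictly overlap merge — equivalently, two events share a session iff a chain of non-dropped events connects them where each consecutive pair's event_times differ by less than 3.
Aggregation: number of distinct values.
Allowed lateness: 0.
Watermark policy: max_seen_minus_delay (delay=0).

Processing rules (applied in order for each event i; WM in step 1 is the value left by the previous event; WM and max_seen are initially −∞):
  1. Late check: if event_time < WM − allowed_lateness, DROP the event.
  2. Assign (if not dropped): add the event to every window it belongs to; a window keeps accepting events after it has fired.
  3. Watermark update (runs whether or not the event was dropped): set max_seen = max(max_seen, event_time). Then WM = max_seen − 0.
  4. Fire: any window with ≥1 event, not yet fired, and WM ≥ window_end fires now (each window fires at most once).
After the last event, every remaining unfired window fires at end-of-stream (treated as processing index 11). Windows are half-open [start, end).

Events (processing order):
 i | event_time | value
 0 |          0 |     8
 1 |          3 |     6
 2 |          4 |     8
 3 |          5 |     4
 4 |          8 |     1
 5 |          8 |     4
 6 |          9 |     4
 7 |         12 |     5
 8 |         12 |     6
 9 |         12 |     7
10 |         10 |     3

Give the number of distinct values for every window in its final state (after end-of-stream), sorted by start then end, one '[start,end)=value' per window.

[0,3)=1 [3,8)=3 [8,12)=2 [12,15)=3

i=0 t=0 v=8: → [0,3); WM=0
i=1 t=3 v=6: → [3,6); WM=3
i=2 t=4 v=8: → [3,7); WM=4
i=3 t=5 v=4: → [3,8); WM=5
i=4 t=8 v=1: → [8,11); WM=8
i=5 t=8 v=4: → [8,11); WM=8
i=6 t=9 v=4: → [8,12); WM=9
i=7 t=12 v=5: → [12,15); WM=12
i=8 t=12 v=6: → [12,15); WM=12
i=9 t=12 v=7: → [12,15); WM=12
i=10 t=10 v=3: DROP (t<12-0); WM=12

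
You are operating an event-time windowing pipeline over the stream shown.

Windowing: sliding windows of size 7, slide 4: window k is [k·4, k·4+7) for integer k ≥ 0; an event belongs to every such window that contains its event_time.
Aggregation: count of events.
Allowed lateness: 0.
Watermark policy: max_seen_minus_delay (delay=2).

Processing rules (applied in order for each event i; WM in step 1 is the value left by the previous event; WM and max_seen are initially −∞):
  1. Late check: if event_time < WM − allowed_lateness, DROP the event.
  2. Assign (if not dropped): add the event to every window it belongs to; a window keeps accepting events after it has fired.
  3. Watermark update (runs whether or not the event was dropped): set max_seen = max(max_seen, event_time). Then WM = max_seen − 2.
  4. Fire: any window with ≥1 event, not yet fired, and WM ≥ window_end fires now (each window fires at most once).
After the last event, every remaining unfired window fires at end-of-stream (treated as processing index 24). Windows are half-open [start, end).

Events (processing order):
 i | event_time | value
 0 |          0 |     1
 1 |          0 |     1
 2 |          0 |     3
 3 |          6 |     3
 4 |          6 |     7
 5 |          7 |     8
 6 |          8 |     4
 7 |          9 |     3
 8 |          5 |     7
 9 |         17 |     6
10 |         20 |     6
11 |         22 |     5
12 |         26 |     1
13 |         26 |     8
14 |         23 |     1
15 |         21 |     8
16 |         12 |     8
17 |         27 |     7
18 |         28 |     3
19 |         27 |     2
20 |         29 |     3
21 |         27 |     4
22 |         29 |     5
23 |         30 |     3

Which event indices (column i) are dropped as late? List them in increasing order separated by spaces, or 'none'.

8 14 15 16

i=0 t=0 v=1: → [0,7); WM=-2
i=1 t=0 v=1: → [0,7); WM=-2
i=2 t=0 v=3: → [0,7); WM=-2
i=3 t=6 v=3: → [4,11),[0,7); WM=4
i=4 t=6 v=7: → [4,11),[0,7); WM=4
i=5 t=7 v=8: → [4,11); WM=5
i=6 t=8 v=4: → [8,15),[4,11); WM=6
i=7 t=9 v=3: → [8,15),[4,11); WM=7; [0,7) fires=5
i=8 t=5 v=7: DROP (t<7-0); WM=7
i=9 t=17 v=6: → [16,23),[12,19); WM=15; [4,11) fires=5 [8,15) fires=2
i=10 t=20 v=6: → [20,27),[16,23); WM=18
i=11 t=22 v=5: → [20,27),[16,23); WM=20; [12,19) fires=1
i=12 t=26 v=1: → [24,31),[20,27); WM=24; [16,23) fires=3
i=13 t=26 v=8: → [24,31),[20,27); WM=24
i=14 t=23 v=1: DROP (t<24-0); WM=24
i=15 t=21 v=8: DROP (t<24-0); WM=24
i=16 t=12 v=8: DROP (t<24-0); WM=24
i=17 t=27 v=7: → [24,31); WM=25
i=18 t=28 v=3: → [28,35),[24,31); WM=26
i=19 t=27 v=2: → [24,31); WM=26
i=20 t=29 v=3: → [28,35),[24,31); WM=27; [20,27) fires=4
i=21 t=27 v=4: → [24,31); WM=27
i=22 t=29 v=5: → [28,35),[24,31); WM=27
i=23 t=30 v=3: → [28,35),[24,31); WM=28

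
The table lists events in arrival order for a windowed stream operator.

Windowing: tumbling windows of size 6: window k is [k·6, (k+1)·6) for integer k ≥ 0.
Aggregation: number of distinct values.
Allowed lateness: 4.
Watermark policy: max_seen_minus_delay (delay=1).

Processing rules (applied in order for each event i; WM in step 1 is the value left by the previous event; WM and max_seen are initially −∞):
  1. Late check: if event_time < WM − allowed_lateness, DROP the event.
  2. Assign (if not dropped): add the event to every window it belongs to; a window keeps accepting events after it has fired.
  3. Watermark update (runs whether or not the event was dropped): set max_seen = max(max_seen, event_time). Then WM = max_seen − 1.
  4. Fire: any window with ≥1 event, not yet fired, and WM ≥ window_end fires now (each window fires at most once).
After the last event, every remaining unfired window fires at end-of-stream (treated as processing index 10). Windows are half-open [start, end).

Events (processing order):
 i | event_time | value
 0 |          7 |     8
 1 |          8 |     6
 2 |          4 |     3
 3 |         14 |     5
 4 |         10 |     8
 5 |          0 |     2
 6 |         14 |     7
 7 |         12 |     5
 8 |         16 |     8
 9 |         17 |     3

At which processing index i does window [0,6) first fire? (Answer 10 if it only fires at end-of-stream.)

i=0 t=7 v=8: → [6,12); WM=6
i=1 t=8 v=6: → [6,12); WM=7
i=2 t=4 v=3: → [0,6); WM=7; [0,6) fires=1
i=3 t=14 v=5: → [12,18); WM=13; [6,12) fires=2
i=4 t=10 v=8: → [6,12); WM=13
i=5 t=0 v=2: DROP (t<13-4); WM=13
i=6 t=14 v=7: → [12,18); WM=13
i=7 t=12 v=5: → [12,18); WM=13
i=8 t=16 v=8: → [12,18); WM=15
i=9 t=17 v=3: → [12,18); WM=16

2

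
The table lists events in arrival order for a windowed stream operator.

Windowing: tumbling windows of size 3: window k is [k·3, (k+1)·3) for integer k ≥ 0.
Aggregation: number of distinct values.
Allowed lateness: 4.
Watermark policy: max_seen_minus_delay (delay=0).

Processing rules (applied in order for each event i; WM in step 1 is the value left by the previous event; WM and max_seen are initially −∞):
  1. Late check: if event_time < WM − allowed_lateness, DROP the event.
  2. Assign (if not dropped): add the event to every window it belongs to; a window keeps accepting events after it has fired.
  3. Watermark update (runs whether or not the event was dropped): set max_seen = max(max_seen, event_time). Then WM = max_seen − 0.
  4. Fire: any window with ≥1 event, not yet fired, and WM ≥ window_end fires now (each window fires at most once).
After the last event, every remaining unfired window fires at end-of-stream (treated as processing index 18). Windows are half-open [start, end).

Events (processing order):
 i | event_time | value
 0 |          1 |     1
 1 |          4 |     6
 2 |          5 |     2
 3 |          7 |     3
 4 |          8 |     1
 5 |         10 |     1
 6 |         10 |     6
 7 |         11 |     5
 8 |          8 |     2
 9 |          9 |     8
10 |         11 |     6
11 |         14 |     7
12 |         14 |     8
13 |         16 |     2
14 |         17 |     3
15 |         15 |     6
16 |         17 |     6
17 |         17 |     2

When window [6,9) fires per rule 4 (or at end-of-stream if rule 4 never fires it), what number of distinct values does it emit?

i=0 t=1 v=1: → [0,3); WM=1
i=1 t=4 v=6: → [3,6); WM=4; [0,3) fires=1
i=2 t=5 v=2: → [3,6); WM=5
i=3 t=7 v=3: → [6,9); WM=7; [3,6) fires=2
i=4 t=8 v=1: → [6,9); WM=8
i=5 t=10 v=1: → [9,12); WM=10; [6,9) fires=2
i=6 t=10 v=6: → [9,12); WM=10
i=7 t=11 v=5: → [9,12); WM=11
i=8 t=8 v=2: → [6,9); WM=11
i=9 t=9 v=8: → [9,12); WM=11
i=10 t=11 v=6: → [9,12); WM=11
i=11 t=14 v=7: → [12,15); WM=14; [9,12) fires=4
i=12 t=14 v=8: → [12,15); WM=14
i=13 t=16 v=2: → [15,18); WM=16; [12,15) fires=2
i=14 t=17 v=3: → [15,18); WM=17
i=15 t=15 v=6: → [15,18); WM=17
i=16 t=17 v=6: → [15,18); WM=17
i=17 t=17 v=2: → [15,18); WM=17

2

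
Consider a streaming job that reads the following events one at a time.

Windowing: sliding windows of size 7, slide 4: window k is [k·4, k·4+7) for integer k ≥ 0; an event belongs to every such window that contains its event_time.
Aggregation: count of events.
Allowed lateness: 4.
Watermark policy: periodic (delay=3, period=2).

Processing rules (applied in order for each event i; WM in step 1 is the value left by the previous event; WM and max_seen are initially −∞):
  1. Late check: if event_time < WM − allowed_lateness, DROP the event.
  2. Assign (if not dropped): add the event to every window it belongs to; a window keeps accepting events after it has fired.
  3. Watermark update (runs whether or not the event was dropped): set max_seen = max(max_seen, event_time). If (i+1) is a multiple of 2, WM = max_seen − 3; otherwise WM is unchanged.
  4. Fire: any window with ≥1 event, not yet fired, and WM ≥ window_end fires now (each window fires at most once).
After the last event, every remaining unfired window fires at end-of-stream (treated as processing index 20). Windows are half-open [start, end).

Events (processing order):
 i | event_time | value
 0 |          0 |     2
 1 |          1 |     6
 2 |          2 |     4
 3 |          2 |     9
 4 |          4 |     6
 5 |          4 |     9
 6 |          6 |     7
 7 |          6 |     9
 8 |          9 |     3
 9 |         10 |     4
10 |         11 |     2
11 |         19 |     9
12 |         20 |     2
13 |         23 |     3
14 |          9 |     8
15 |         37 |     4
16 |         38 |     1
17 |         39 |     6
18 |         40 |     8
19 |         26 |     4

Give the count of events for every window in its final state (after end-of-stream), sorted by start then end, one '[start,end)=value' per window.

[0,7)=8 [4,11)=6 [8,15)=3 [16,23)=2 [20,27)=2 [32,39)=2 [36,43)=4 [40,47)=1

i=0 t=0 v=2: → [0,7); WM=−∞
i=1 t=1 v=6: → [0,7); WM=-2
i=2 t=2 v=4: → [0,7); WM=-2
i=3 t=2 v=9: → [0,7); WM=-1
i=4 t=4 v=6: → [4,11),[0,7); WM=-1
i=5 t=4 v=9: → [4,11),[0,7); WM=1
i=6 t=6 v=7: → [4,11),[0,7); WM=1
i=7 t=6 v=9: → [4,11),[0,7); WM=3
i=8 t=9 v=3: → [8,15),[4,11); WM=3
i=9 t=10 v=4: → [8,15),[4,11); WM=7; [0,7) fires=8
i=10 t=11 v=2: → [8,15); WM=7
i=11 t=19 v=9: → [16,23); WM=16; [4,11) fires=6 [8,15) fires=3
i=12 t=20 v=2: → [20,27),[16,23); WM=16
i=13 t=23 v=3: → [20,27); WM=20
i=14 t=9 v=8: DROP (t<20-4); WM=20
i=15 t=37 v=4: → [36,43),[32,39); WM=34; [16,23) fires=2 [20,27) fires=2
i=16 t=38 v=1: → [36,43),[32,39); WM=34
i=17 t=39 v=6: → [36,43); WM=36
i=18 t=40 v=8: → [40,47),[36,43); WM=36
i=19 t=26 v=4: DROP (t<36-4); WM=37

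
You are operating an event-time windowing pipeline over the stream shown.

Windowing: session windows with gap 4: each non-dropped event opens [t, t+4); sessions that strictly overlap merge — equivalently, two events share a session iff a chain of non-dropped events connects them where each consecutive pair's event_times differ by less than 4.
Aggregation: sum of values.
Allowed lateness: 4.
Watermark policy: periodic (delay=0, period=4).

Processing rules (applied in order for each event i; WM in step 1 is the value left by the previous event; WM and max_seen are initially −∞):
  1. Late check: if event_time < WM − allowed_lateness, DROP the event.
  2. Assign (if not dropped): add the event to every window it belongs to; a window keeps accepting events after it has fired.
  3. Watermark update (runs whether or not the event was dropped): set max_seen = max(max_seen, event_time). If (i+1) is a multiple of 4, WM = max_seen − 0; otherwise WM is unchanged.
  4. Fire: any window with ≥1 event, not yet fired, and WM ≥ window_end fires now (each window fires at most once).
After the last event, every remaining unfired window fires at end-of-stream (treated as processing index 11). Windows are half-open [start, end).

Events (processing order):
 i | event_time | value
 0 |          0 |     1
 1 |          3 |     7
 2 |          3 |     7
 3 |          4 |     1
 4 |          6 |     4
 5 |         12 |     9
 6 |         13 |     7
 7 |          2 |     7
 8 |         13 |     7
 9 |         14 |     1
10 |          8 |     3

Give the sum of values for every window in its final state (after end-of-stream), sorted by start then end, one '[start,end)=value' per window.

i=0 t=0 v=1: → [0,4); WM=−∞
i=1 t=3 v=7: → [0,7); WM=−∞
i=2 t=3 v=7: → [0,7); WM=−∞
i=3 t=4 v=1: → [0,8); WM=4
i=4 t=6 v=4: → [0,10); WM=4
i=5 t=12 v=9: → [12,16); WM=4
i=6 t=13 v=7: → [12,17); WM=4
i=7 t=2 v=7: → [0,10); WM=13
i=8 t=13 v=7: → [12,17); WM=13
i=9 t=14 v=1: → [12,18); WM=13
i=10 t=8 v=3: DROP (t<13-4); WM=13

[0,10)=27 [12,18)=24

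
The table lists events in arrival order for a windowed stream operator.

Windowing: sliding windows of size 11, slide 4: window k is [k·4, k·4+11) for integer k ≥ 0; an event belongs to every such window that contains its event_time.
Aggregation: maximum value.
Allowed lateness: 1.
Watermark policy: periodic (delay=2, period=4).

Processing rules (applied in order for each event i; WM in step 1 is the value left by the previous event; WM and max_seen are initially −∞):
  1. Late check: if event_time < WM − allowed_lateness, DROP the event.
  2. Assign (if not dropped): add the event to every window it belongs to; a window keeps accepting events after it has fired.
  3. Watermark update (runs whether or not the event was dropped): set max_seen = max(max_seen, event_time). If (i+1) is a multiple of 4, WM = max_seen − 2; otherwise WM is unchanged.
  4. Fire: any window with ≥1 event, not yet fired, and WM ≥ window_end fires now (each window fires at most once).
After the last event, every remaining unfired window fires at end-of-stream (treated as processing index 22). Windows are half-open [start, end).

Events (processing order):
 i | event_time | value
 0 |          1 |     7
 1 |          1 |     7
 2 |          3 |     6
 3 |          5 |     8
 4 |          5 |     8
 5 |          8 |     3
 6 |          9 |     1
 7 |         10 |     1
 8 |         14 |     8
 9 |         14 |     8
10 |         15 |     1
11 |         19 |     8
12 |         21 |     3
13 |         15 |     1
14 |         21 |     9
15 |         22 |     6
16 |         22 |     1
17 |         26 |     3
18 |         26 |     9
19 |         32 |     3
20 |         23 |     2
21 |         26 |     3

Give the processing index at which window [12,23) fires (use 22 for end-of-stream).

i=0 t=1 v=7: → [0,11); WM=−∞
i=1 t=1 v=7: → [0,11); WM=−∞
i=2 t=3 v=6: → [0,11); WM=−∞
i=3 t=5 v=8: → [4,15),[0,11); WM=3
i=4 t=5 v=8: → [4,15),[0,11); WM=3
i=5 t=8 v=3: → [8,19),[4,15),[0,11); WM=3
i=6 t=9 v=1: → [8,19),[4,15),[0,11); WM=3
i=7 t=10 v=1: → [8,19),[4,15),[0,11); WM=8
i=8 t=14 v=8: → [12,23),[8,19),[4,15); WM=8
i=9 t=14 v=8: → [12,23),[8,19),[4,15); WM=8
i=10 t=15 v=1: → [12,23),[8,19); WM=8
i=11 t=19 v=8: → [16,27),[12,23); WM=17; [0,11) fires=8 [4,15) fires=8
i=12 t=21 v=3: → [20,31),[16,27),[12,23); WM=17
i=13 t=15 v=1: DROP (t<17-1); WM=17
i=14 t=21 v=9: → [20,31),[16,27),[12,23); WM=17
i=15 t=22 v=6: → [20,31),[16,27),[12,23); WM=20; [8,19) fires=8
i=16 t=22 v=1: → [20,31),[16,27),[12,23); WM=20
i=17 t=26 v=3: → [24,35),[20,31),[16,27); WM=20
i=18 t=26 v=9: → [24,35),[20,31),[16,27); WM=20
i=19 t=32 v=3: → [32,43),[28,39),[24,35); WM=30; [12,23) fires=9 [16,27) fires=9
i=20 t=23 v=2: DROP (t<30-1); WM=30
i=21 t=26 v=3: DROP (t<30-1); WM=30

19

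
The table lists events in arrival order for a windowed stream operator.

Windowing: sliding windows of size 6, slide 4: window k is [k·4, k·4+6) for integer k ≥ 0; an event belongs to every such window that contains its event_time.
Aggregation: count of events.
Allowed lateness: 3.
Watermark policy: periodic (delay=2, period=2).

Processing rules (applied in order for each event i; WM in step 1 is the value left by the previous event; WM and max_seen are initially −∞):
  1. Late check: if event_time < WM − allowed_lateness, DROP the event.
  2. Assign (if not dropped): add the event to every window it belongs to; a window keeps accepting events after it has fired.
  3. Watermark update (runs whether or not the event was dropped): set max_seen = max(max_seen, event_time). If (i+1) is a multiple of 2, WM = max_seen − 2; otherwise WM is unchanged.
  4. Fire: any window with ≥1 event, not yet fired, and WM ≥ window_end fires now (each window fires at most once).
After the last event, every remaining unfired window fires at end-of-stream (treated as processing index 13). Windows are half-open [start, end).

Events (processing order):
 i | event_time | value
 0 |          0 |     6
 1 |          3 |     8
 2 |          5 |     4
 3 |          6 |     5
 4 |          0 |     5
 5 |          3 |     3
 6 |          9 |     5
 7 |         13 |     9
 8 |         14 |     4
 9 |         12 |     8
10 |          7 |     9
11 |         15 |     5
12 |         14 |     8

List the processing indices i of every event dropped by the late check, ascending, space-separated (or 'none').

i=0 t=0 v=6: → [0,6); WM=−∞
i=1 t=3 v=8: → [0,6); WM=1
i=2 t=5 v=4: → [4,10),[0,6); WM=1
i=3 t=6 v=5: → [4,10); WM=4
i=4 t=0 v=5: DROP (t<4-3); WM=4
i=5 t=3 v=3: → [0,6); WM=4
i=6 t=9 v=5: → [8,14),[4,10); WM=4
i=7 t=13 v=9: → [12,18),[8,14); WM=11; [0,6) fires=4 [4,10) fires=3
i=8 t=14 v=4: → [12,18); WM=11
i=9 t=12 v=8: → [12,18),[8,14); WM=12
i=10 t=7 v=9: DROP (t<12-3); WM=12
i=11 t=15 v=5: → [12,18); WM=13
i=12 t=14 v=8: → [12,18); WM=13

4 10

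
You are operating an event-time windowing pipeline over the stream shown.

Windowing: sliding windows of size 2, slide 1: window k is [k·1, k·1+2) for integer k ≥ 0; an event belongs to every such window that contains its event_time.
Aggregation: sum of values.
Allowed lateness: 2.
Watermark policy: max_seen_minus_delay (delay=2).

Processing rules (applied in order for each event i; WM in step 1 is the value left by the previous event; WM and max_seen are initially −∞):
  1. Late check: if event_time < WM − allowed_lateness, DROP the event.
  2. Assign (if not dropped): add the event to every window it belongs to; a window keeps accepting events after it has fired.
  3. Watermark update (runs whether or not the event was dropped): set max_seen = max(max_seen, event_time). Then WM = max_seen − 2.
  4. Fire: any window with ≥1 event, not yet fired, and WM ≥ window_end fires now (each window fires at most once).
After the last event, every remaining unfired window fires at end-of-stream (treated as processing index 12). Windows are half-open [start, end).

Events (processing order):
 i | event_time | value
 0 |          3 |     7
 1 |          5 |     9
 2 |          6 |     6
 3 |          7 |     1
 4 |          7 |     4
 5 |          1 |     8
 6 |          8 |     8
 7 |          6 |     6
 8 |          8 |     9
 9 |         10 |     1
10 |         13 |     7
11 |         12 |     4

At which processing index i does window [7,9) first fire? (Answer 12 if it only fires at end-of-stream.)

i=0 t=3 v=7: → [3,5),[2,4); WM=1
i=1 t=5 v=9: → [5,7),[4,6); WM=3
i=2 t=6 v=6: → [6,8),[5,7); WM=4; [2,4) fires=7
i=3 t=7 v=1: → [7,9),[6,8); WM=5; [3,5) fires=7
i=4 t=7 v=4: → [7,9),[6,8); WM=5
i=5 t=1 v=8: DROP (t<5-2); WM=5
i=6 t=8 v=8: → [8,10),[7,9); WM=6; [4,6) fires=9
i=7 t=6 v=6: → [6,8),[5,7); WM=6
i=8 t=8 v=9: → [8,10),[7,9); WM=6
i=9 t=10 v=1: → [10,12),[9,11); WM=8; [5,7) fires=21 [6,8) fires=17
i=10 t=13 v=7: → [13,15),[12,14); WM=11; [7,9) fires=22 [8,10) fires=17 [9,11) fires=1
i=11 t=12 v=4: → [12,14),[11,13); WM=11

10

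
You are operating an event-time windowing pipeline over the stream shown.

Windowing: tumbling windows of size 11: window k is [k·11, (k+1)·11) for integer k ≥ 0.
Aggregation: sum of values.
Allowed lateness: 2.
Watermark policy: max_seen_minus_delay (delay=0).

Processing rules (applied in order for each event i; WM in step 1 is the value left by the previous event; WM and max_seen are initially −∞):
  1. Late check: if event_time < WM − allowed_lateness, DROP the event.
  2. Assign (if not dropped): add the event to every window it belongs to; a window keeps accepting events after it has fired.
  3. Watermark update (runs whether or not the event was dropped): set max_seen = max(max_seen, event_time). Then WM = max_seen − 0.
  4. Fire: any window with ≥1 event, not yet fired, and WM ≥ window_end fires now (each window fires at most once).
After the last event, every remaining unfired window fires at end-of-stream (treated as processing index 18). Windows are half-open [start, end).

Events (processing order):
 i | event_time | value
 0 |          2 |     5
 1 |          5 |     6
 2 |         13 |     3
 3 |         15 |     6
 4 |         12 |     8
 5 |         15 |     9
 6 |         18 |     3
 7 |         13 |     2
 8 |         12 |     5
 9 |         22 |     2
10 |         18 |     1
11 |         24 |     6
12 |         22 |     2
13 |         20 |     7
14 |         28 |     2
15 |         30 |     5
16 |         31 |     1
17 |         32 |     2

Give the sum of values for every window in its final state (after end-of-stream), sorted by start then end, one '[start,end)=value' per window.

i=0 t=2 v=5: → [0,11); WM=2
i=1 t=5 v=6: → [0,11); WM=5
i=2 t=13 v=3: → [11,22); WM=13; [0,11) fires=11
i=3 t=15 v=6: → [11,22); WM=15
i=4 t=12 v=8: DROP (t<15-2); WM=15
i=5 t=15 v=9: → [11,22); WM=15
i=6 t=18 v=3: → [11,22); WM=18
i=7 t=13 v=2: DROP (t<18-2); WM=18
i=8 t=12 v=5: DROP (t<18-2); WM=18
i=9 t=22 v=2: → [22,33); WM=22; [11,22) fires=21
i=10 t=18 v=1: DROP (t<22-2); WM=22
i=11 t=24 v=6: → [22,33); WM=24
i=12 t=22 v=2: → [22,33); WM=24
i=13 t=20 v=7: DROP (t<24-2); WM=24
i=14 t=28 v=2: → [22,33); WM=28
i=15 t=30 v=5: → [22,33); WM=30
i=16 t=31 v=1: → [22,33); WM=31
i=17 t=32 v=2: → [22,33); WM=32

[0,11)=11 [11,22)=21 [22,33)=20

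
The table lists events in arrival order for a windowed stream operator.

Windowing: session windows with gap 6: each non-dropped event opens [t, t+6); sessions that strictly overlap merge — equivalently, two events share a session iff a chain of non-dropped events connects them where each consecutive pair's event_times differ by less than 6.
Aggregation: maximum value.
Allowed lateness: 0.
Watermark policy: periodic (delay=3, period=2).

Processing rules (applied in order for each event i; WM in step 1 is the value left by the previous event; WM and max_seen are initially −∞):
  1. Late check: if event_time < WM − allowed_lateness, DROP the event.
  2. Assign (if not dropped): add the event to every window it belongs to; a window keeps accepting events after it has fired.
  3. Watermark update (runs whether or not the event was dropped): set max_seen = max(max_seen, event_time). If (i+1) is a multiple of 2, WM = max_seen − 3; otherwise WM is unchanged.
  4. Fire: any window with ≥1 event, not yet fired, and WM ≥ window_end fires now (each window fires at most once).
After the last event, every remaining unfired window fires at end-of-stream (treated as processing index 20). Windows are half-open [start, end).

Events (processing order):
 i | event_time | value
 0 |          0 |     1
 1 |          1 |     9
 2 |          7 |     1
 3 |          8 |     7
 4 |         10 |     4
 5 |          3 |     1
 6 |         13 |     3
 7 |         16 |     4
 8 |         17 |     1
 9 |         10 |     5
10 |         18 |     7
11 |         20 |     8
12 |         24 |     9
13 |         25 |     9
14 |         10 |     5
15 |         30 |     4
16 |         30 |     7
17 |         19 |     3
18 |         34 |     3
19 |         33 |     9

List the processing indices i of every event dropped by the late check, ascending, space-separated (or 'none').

i=0 t=0 v=1: → [0,6); WM=−∞
i=1 t=1 v=9: → [0,7); WM=-2
i=2 t=7 v=1: → [7,13); WM=-2
i=3 t=8 v=7: → [7,14); WM=5
i=4 t=10 v=4: → [7,16); WM=5
i=5 t=3 v=1: DROP (t<5-0); WM=7
i=6 t=13 v=3: → [7,19); WM=7
i=7 t=16 v=4: → [7,22); WM=13
i=8 t=17 v=1: → [7,23); WM=13
i=9 t=10 v=5: DROP (t<13-0); WM=14
i=10 t=18 v=7: → [7,24); WM=14
i=11 t=20 v=8: → [7,26); WM=17
i=12 t=24 v=9: → [7,30); WM=17
i=13 t=25 v=9: → [7,31); WM=22
i=14 t=10 v=5: DROP (t<22-0); WM=22
i=15 t=30 v=4: → [7,36); WM=27
i=16 t=30 v=7: → [7,36); WM=27
i=17 t=19 v=3: DROP (t<27-0); WM=27
i=18 t=34 v=3: → [7,40); WM=27
i=19 t=33 v=9: → [7,40); WM=31

5 9 14 17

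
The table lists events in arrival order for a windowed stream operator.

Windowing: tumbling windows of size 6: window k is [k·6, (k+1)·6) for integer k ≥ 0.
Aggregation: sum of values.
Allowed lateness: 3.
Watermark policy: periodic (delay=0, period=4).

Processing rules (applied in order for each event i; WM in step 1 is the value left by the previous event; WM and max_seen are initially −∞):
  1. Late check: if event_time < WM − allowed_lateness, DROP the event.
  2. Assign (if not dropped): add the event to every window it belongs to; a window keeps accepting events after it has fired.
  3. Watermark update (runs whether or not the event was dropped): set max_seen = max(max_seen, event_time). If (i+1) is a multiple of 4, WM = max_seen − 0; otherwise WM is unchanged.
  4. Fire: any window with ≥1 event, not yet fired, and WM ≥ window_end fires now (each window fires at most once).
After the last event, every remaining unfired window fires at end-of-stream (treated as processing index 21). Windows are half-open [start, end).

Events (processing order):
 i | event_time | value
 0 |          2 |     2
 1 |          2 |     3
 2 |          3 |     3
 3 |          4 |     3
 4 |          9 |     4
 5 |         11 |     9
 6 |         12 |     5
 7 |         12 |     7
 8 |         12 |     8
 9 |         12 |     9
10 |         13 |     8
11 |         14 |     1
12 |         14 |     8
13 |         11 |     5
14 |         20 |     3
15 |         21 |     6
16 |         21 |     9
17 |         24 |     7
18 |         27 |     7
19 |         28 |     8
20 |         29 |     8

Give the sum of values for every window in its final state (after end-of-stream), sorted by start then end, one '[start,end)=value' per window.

i=0 t=2 v=2: → [0,6); WM=−∞
i=1 t=2 v=3: → [0,6); WM=−∞
i=2 t=3 v=3: → [0,6); WM=−∞
i=3 t=4 v=3: → [0,6); WM=4
i=4 t=9 v=4: → [6,12); WM=4
i=5 t=11 v=9: → [6,12); WM=4
i=6 t=12 v=5: → [12,18); WM=4
i=7 t=12 v=7: → [12,18); WM=12; [0,6) fires=11 [6,12) fires=13
i=8 t=12 v=8: → [12,18); WM=12
i=9 t=12 v=9: → [12,18); WM=12
i=10 t=13 v=8: → [12,18); WM=12
i=11 t=14 v=1: → [12,18); WM=14
i=12 t=14 v=8: → [12,18); WM=14
i=13 t=11 v=5: → [6,12); WM=14
i=14 t=20 v=3: → [18,24); WM=14
i=15 t=21 v=6: → [18,24); WM=21; [12,18) fires=46
i=16 t=21 v=9: → [18,24); WM=21
i=17 t=24 v=7: → [24,30); WM=21
i=18 t=27 v=7: → [24,30); WM=21
i=19 t=28 v=8: → [24,30); WM=28; [18,24) fires=18
i=20 t=29 v=8: → [24,30); WM=28

[0,6)=11 [6,12)=18 [12,18)=46 [18,24)=18 [24,30)=30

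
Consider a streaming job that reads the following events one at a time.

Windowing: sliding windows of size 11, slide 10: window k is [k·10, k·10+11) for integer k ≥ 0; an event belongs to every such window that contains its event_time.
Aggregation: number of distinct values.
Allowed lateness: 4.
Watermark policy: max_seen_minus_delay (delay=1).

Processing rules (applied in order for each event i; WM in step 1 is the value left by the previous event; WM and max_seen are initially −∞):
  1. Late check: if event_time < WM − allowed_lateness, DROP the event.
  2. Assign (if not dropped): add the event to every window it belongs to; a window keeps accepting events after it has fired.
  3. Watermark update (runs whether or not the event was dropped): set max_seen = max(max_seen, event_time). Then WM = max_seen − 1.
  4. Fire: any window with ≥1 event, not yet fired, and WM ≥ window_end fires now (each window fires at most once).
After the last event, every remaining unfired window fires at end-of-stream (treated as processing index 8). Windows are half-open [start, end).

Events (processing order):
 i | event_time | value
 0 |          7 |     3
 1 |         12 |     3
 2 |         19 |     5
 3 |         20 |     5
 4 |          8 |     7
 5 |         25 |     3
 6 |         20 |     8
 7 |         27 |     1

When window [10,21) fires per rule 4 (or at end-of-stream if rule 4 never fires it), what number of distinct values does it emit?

2

i=0 t=7 v=3: → [0,11); WM=6
i=1 t=12 v=3: → [10,21); WM=11; [0,11) fires=1
i=2 t=19 v=5: → [10,21); WM=18
i=3 t=20 v=5: → [20,31),[10,21); WM=19
i=4 t=8 v=7: DROP (t<19-4); WM=19
i=5 t=25 v=3: → [20,31); WM=24; [10,21) fires=2
i=6 t=20 v=8: → [20,31),[10,21); WM=24
i=7 t=27 v=1: → [20,31); WM=26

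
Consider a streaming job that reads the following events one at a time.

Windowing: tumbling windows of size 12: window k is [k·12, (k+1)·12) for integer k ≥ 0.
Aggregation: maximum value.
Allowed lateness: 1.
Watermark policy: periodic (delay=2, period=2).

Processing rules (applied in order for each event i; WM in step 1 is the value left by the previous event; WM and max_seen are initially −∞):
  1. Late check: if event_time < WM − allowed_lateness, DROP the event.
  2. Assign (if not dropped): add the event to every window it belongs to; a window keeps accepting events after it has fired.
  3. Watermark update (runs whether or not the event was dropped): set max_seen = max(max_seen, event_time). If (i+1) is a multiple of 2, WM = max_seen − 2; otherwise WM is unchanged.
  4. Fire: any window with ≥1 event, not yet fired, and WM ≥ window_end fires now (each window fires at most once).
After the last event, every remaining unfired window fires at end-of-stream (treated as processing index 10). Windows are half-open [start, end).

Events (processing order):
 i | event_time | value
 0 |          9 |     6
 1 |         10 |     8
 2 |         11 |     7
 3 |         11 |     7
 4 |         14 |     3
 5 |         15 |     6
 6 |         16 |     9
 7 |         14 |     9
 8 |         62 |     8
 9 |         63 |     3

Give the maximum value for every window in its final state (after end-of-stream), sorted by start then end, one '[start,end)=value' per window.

[0,12)=8 [12,24)=9 [60,72)=8

i=0 t=9 v=6: → [0,12); WM=−∞
i=1 t=10 v=8: → [0,12); WM=8
i=2 t=11 v=7: → [0,12); WM=8
i=3 t=11 v=7: → [0,12); WM=9
i=4 t=14 v=3: → [12,24); WM=9
i=5 t=15 v=6: → [12,24); WM=13; [0,12) fires=8
i=6 t=16 v=9: → [12,24); WM=13
i=7 t=14 v=9: → [12,24); WM=14
i=8 t=62 v=8: → [60,72); WM=14
i=9 t=63 v=3: → [60,72); WM=61; [12,24) fires=9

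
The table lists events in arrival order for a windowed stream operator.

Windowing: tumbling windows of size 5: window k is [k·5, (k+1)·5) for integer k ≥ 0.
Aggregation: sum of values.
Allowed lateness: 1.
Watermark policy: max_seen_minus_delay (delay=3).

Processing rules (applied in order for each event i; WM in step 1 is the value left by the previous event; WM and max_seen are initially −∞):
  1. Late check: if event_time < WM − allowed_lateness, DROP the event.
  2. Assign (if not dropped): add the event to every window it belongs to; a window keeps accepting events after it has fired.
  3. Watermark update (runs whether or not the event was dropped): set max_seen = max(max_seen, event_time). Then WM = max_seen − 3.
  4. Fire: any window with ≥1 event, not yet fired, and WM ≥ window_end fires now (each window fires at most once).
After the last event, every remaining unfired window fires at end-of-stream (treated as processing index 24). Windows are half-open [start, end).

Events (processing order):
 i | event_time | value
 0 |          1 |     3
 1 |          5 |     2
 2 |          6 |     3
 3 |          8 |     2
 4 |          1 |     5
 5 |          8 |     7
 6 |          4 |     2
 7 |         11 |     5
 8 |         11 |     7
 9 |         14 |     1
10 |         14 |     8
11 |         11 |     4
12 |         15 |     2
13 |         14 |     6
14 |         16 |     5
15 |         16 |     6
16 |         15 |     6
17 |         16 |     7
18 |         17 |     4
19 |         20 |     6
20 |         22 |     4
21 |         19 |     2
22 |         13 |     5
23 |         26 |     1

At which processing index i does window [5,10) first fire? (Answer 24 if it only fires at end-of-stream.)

i=0 t=1 v=3: → [0,5); WM=-2
i=1 t=5 v=2: → [5,10); WM=2
i=2 t=6 v=3: → [5,10); WM=3
i=3 t=8 v=2: → [5,10); WM=5; [0,5) fires=3
i=4 t=1 v=5: DROP (t<5-1); WM=5
i=5 t=8 v=7: → [5,10); WM=5
i=6 t=4 v=2: → [0,5); WM=5
i=7 t=11 v=5: → [10,15); WM=8
i=8 t=11 v=7: → [10,15); WM=8
i=9 t=14 v=1: → [10,15); WM=11; [5,10) fires=14
i=10 t=14 v=8: → [10,15); WM=11
i=11 t=11 v=4: → [10,15); WM=11
i=12 t=15 v=2: → [15,20); WM=12
i=13 t=14 v=6: → [10,15); WM=12
i=14 t=16 v=5: → [15,20); WM=13
i=15 t=16 v=6: → [15,20); WM=13
i=16 t=15 v=6: → [15,20); WM=13
i=17 t=16 v=7: → [15,20); WM=13
i=18 t=17 v=4: → [15,20); WM=14
i=19 t=20 v=6: → [20,25); WM=17; [10,15) fires=31
i=20 t=22 v=4: → [20,25); WM=19
i=21 t=19 v=2: → [15,20); WM=19
i=22 t=13 v=5: DROP (t<19-1); WM=19
i=23 t=26 v=1: → [25,30); WM=23; [15,20) fires=32

9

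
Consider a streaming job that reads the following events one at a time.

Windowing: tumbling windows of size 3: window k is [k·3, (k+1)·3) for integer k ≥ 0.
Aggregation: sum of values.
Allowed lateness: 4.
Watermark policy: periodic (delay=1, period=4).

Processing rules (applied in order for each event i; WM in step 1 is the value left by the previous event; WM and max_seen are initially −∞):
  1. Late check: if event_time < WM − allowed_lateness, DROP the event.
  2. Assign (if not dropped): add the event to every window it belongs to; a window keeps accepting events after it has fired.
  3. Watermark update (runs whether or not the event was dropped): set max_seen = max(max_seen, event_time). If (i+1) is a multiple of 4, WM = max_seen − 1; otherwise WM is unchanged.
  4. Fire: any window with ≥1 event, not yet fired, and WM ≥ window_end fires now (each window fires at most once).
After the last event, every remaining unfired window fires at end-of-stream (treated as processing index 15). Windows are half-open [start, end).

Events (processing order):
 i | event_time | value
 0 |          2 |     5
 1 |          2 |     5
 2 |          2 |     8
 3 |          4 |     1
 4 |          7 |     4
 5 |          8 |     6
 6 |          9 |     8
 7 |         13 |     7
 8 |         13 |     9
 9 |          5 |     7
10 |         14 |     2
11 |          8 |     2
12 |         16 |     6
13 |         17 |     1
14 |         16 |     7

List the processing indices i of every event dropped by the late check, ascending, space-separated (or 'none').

i=0 t=2 v=5: → [0,3); WM=−∞
i=1 t=2 v=5: → [0,3); WM=−∞
i=2 t=2 v=8: → [0,3); WM=−∞
i=3 t=4 v=1: → [3,6); WM=3; [0,3) fires=18
i=4 t=7 v=4: → [6,9); WM=3
i=5 t=8 v=6: → [6,9); WM=3
i=6 t=9 v=8: → [9,12); WM=3
i=7 t=13 v=7: → [12,15); WM=12; [3,6) fires=1 [6,9) fires=10 [9,12) fires=8
i=8 t=13 v=9: → [12,15); WM=12
i=9 t=5 v=7: DROP (t<12-4); WM=12
i=10 t=14 v=2: → [12,15); WM=12
i=11 t=8 v=2: → [6,9); WM=13
i=12 t=16 v=6: → [15,18); WM=13
i=13 t=17 v=1: → [15,18); WM=13
i=14 t=16 v=7: → [15,18); WM=13

9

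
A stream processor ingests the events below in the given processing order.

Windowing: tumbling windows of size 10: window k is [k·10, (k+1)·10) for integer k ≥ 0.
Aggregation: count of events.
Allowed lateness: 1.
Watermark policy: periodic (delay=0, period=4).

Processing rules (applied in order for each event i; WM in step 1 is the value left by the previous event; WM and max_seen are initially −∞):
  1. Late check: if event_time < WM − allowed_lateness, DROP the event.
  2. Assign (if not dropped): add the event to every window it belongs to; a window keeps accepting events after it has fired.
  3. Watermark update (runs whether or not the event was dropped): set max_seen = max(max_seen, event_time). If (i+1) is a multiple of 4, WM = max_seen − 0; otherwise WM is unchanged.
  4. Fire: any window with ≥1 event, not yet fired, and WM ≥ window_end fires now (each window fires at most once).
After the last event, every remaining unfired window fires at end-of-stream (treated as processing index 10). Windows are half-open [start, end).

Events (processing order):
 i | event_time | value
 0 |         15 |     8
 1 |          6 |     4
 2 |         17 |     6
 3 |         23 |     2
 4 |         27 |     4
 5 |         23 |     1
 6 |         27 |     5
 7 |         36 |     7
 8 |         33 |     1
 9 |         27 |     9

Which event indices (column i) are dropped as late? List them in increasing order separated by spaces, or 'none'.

8 9

i=0 t=15 v=8: → [10,20); WM=−∞
i=1 t=6 v=4: → [0,10); WM=−∞
i=2 t=17 v=6: → [10,20); WM=−∞
i=3 t=23 v=2: → [20,30); WM=23; [0,10) fires=1 [10,20) fires=2
i=4 t=27 v=4: → [20,30); WM=23
i=5 t=23 v=1: → [20,30); WM=23
i=6 t=27 v=5: → [20,30); WM=23
i=7 t=36 v=7: → [30,40); WM=36; [20,30) fires=4
i=8 t=33 v=1: DROP (t<36-1); WM=36
i=9 t=27 v=9: DROP (t<36-1); WM=36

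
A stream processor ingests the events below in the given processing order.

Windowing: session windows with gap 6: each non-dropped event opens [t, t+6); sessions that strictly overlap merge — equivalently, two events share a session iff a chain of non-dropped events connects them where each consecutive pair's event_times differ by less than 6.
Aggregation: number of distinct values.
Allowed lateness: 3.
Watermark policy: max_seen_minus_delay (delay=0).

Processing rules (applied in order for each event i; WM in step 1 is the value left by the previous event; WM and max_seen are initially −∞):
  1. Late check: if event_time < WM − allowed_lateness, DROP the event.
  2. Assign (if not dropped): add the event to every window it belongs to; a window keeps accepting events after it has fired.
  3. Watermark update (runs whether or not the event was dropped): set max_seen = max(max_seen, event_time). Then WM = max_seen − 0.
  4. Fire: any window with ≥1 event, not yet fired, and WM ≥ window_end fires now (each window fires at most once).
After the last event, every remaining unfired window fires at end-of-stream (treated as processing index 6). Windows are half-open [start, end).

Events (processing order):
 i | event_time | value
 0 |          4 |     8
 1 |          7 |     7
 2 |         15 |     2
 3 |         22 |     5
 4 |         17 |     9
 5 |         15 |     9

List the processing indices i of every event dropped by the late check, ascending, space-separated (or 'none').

i=0 t=4 v=8: → [4,10); WM=4
i=1 t=7 v=7: → [4,13); WM=7
i=2 t=15 v=2: → [15,21); WM=15
i=3 t=22 v=5: → [22,28); WM=22
i=4 t=17 v=9: DROP (t<22-3); WM=22
i=5 t=15 v=9: DROP (t<22-3); WM=22

4 5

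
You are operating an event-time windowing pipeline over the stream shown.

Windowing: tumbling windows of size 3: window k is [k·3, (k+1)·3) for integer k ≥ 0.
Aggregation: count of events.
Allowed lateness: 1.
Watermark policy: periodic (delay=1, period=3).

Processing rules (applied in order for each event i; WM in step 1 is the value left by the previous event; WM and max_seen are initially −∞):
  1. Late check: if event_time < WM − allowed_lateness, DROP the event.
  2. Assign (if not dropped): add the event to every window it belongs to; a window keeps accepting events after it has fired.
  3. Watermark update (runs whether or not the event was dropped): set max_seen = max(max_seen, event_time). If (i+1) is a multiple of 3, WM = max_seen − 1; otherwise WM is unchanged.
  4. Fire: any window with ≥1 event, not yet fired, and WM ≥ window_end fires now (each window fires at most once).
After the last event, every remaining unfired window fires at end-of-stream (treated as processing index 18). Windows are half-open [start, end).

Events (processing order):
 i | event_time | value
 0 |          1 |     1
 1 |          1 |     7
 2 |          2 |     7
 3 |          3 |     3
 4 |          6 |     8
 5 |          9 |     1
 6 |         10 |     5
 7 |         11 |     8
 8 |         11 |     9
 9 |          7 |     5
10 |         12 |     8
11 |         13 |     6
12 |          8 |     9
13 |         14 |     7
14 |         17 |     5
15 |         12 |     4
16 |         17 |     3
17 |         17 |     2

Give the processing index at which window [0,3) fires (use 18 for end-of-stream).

i=0 t=1 v=1: → [0,3); WM=−∞
i=1 t=1 v=7: → [0,3); WM=−∞
i=2 t=2 v=7: → [0,3); WM=1
i=3 t=3 v=3: → [3,6); WM=1
i=4 t=6 v=8: → [6,9); WM=1
i=5 t=9 v=1: → [9,12); WM=8; [0,3) fires=3 [3,6) fires=1
i=6 t=10 v=5: → [9,12); WM=8
i=7 t=11 v=8: → [9,12); WM=8
i=8 t=11 v=9: → [9,12); WM=10; [6,9) fires=1
i=9 t=7 v=5: DROP (t<10-1); WM=10
i=10 t=12 v=8: → [12,15); WM=10
i=11 t=13 v=6: → [12,15); WM=12; [9,12) fires=4
i=12 t=8 v=9: DROP (t<12-1); WM=12
i=13 t=14 v=7: → [12,15); WM=12
i=14 t=17 v=5: → [15,18); WM=16; [12,15) fires=3
i=15 t=12 v=4: DROP (t<16-1); WM=16
i=16 t=17 v=3: → [15,18); WM=16
i=17 t=17 v=2: → [15,18); WM=16

5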